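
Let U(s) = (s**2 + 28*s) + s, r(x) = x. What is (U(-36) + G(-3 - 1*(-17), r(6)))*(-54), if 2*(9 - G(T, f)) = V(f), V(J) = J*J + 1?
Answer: -13095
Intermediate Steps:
U(s) = s**2 + 29*s
V(J) = 1 + J**2 (V(J) = J**2 + 1 = 1 + J**2)
G(T, f) = 17/2 - f**2/2 (G(T, f) = 9 - (1 + f**2)/2 = 9 + (-1/2 - f**2/2) = 17/2 - f**2/2)
(U(-36) + G(-3 - 1*(-17), r(6)))*(-54) = (-36*(29 - 36) + (17/2 - 1/2*6**2))*(-54) = (-36*(-7) + (17/2 - 1/2*36))*(-54) = (252 + (17/2 - 18))*(-54) = (252 - 19/2)*(-54) = (485/2)*(-54) = -13095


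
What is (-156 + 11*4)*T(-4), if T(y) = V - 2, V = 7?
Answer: -560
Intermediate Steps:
T(y) = 5 (T(y) = 7 - 2 = 5)
(-156 + 11*4)*T(-4) = (-156 + 11*4)*5 = (-156 + 44)*5 = -112*5 = -560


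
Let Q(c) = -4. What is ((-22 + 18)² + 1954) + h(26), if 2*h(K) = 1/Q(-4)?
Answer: 15759/8 ≈ 1969.9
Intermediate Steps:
h(K) = -⅛ (h(K) = (½)/(-4) = (½)*(-¼) = -⅛)
((-22 + 18)² + 1954) + h(26) = ((-22 + 18)² + 1954) - ⅛ = ((-4)² + 1954) - ⅛ = (16 + 1954) - ⅛ = 1970 - ⅛ = 15759/8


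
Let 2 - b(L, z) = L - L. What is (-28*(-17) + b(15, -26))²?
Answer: 228484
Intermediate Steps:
b(L, z) = 2 (b(L, z) = 2 - (L - L) = 2 - 1*0 = 2 + 0 = 2)
(-28*(-17) + b(15, -26))² = (-28*(-17) + 2)² = (476 + 2)² = 478² = 228484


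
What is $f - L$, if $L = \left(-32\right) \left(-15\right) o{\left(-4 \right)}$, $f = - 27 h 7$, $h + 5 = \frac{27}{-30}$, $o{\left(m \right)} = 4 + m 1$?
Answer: $\frac{11151}{10} \approx 1115.1$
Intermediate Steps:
$o{\left(m \right)} = 4 + m$
$h = - \frac{59}{10}$ ($h = -5 + \frac{27}{-30} = -5 + 27 \left(- \frac{1}{30}\right) = -5 - \frac{9}{10} = - \frac{59}{10} \approx -5.9$)
$f = \frac{11151}{10}$ ($f = \left(-27\right) \left(- \frac{59}{10}\right) 7 = \frac{1593}{10} \cdot 7 = \frac{11151}{10} \approx 1115.1$)
$L = 0$ ($L = \left(-32\right) \left(-15\right) \left(4 - 4\right) = 480 \cdot 0 = 0$)
$f - L = \frac{11151}{10} - 0 = \frac{11151}{10} + 0 = \frac{11151}{10}$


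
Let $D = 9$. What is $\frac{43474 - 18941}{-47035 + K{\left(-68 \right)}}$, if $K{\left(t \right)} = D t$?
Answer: $- \frac{24533}{47647} \approx -0.51489$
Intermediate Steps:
$K{\left(t \right)} = 9 t$
$\frac{43474 - 18941}{-47035 + K{\left(-68 \right)}} = \frac{43474 - 18941}{-47035 + 9 \left(-68\right)} = \frac{24533}{-47035 - 612} = \frac{24533}{-47647} = 24533 \left(- \frac{1}{47647}\right) = - \frac{24533}{47647}$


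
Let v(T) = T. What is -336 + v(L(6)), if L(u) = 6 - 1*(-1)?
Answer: -329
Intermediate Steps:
L(u) = 7 (L(u) = 6 + 1 = 7)
-336 + v(L(6)) = -336 + 7 = -329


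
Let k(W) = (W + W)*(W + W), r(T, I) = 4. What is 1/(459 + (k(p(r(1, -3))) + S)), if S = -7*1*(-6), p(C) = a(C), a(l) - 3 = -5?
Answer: 1/517 ≈ 0.0019342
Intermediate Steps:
a(l) = -2 (a(l) = 3 - 5 = -2)
p(C) = -2
S = 42 (S = -7*(-6) = 42)
k(W) = 4*W**2 (k(W) = (2*W)*(2*W) = 4*W**2)
1/(459 + (k(p(r(1, -3))) + S)) = 1/(459 + (4*(-2)**2 + 42)) = 1/(459 + (4*4 + 42)) = 1/(459 + (16 + 42)) = 1/(459 + 58) = 1/517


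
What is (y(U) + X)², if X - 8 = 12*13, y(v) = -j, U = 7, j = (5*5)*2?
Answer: 12996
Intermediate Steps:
j = 50 (j = 25*2 = 50)
y(v) = -50 (y(v) = -1*50 = -50)
X = 164 (X = 8 + 12*13 = 8 + 156 = 164)
(y(U) + X)² = (-50 + 164)² = 114² = 12996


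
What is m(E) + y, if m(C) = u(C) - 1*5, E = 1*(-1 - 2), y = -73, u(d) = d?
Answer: -81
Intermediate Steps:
E = -3 (E = 1*(-3) = -3)
m(C) = -5 + C (m(C) = C - 1*5 = C - 5 = -5 + C)
m(E) + y = (-5 - 3) - 73 = -8 - 73 = -81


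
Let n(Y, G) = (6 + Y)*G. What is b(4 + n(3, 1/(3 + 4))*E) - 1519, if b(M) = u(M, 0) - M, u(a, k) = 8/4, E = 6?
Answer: -10701/7 ≈ -1528.7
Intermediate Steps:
n(Y, G) = G*(6 + Y)
u(a, k) = 2 (u(a, k) = 8*(¼) = 2)
b(M) = 2 - M
b(4 + n(3, 1/(3 + 4))*E) - 1519 = (2 - (4 + ((6 + 3)/(3 + 4))*6)) - 1519 = (2 - (4 + (9/7)*6)) - 1519 = (2 - (4 + 54/7)) - 1519 = (2 - 1*82/7) - 1519 = (2 - 82/7) - 1519 = -68/7 - 1519 = -10701/7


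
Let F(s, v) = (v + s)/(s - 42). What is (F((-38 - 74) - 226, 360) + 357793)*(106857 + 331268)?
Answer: 5956805244875/38 ≈ 1.5676e+11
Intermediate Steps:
F(s, v) = (s + v)/(-42 + s)
(F((-38 - 74) - 226, 360) + 357793)*(106857 + 331268) = ((((-38 - 74) - 226) + 360)/(-42 + ((-38 - 74) - 226)) + 357793)*(106857 + 331268) = (((-112 - 226) + 360)/(-42 + (-112 - 226)) + 357793)*438125 = ((-338 + 360)/(-42 - 338) + 357793)*438125 = (22/(-380) + 357793)*438125 = (-1/380*22 + 357793)*438125 = (-11/190 + 357793)*438125 = (67980659/190)*438125 = 5956805244875/38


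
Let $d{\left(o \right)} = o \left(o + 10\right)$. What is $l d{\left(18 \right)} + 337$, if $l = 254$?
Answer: $128353$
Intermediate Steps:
$d{\left(o \right)} = o \left(10 + o\right)$
$l d{\left(18 \right)} + 337 = 254 \cdot 18 \left(10 + 18\right) + 337 = 254 \cdot 18 \cdot 28 + 337 = 254 \cdot 504 + 337 = 128016 + 337 = 128353$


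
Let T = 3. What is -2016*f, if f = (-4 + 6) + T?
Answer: -10080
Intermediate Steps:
f = 5 (f = (-4 + 6) + 3 = 2 + 3 = 5)
-2016*f = -2016*5 = -10080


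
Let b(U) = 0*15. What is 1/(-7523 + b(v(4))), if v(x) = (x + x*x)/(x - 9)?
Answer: -1/7523 ≈ -0.00013293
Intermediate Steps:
v(x) = (x + x²)/(-9 + x)
b(U) = 0
1/(-7523 + b(v(4))) = 1/(-7523 + 0) = 1/(-7523) = -1/7523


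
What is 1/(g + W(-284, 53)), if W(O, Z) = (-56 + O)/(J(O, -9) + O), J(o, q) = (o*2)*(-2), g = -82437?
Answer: -213/17559166 ≈ -1.2130e-5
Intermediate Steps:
J(o, q) = -4*o (J(o, q) = (2*o)*(-2) = -4*o)
W(O, Z) = -(-56 + O)/(3*O) (W(O, Z) = (-56 + O)/(-4*O + O) = (-56 + O)/((-3*O)) = (-56 + O)*(-1/(3*O)) = -(-56 + O)/(3*O))
1/(g + W(-284, 53)) = 1/(-82437 + (⅓)*(56 - 1*(-284))/(-284)) = 1/(-82437 + (⅓)*(-1/284)*(56 + 284)) = 1/(-82437 + (⅓)*(-1/284)*340) = 1/(-82437 - 85/213) = 1/(-17559166/213) = -213/17559166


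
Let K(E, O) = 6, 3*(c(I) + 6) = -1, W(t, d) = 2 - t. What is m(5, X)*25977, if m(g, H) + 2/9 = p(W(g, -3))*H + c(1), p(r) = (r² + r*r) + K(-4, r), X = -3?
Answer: -6121913/3 ≈ -2.0406e+6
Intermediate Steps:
c(I) = -19/3 (c(I) = -6 + (⅓)*(-1) = -6 - ⅓ = -19/3)
p(r) = 6 + 2*r² (p(r) = (r² + r*r) + 6 = (r² + r²) + 6 = 2*r² + 6 = 6 + 2*r²)
m(g, H) = -59/9 + H*(6 + 2*(2 - g)²) (m(g, H) = -2/9 + ((6 + 2*(2 - g)²)*H - 19/3) = -2/9 + (H*(6 + 2*(2 - g)²) - 19/3) = -2/9 + (-19/3 + H*(6 + 2*(2 - g)²)) = -59/9 + H*(6 + 2*(2 - g)²))
m(5, X)*25977 = (-59/9 + 2*(-3)*(3 + (-2 + 5)²))*25977 = (-59/9 + 2*(-3)*(3 + 3²))*25977 = (-59/9 + 2*(-3)*(3 + 9))*25977 = (-59/9 + 2*(-3)*12)*25977 = (-59/9 - 72)*25977 = -707/9*25977 = -6121913/3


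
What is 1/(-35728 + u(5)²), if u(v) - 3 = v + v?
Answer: -1/35559 ≈ -2.8122e-5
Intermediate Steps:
u(v) = 3 + 2*v (u(v) = 3 + (v + v) = 3 + 2*v)
1/(-35728 + u(5)²) = 1/(-35728 + (3 + 2*5)²) = 1/(-35728 + (3 + 10)²) = 1/(-35728 + 13²) = 1/(-35728 + 169) = 1/(-35559) = -1/35559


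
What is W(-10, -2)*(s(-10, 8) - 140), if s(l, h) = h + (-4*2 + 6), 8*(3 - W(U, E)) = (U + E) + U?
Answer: -1541/2 ≈ -770.50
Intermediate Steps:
W(U, E) = 3 - U/4 - E/8 (W(U, E) = 3 - ((U + E) + U)/8 = 3 - ((E + U) + U)/8 = 3 - (E + 2*U)/8 = 3 + (-U/4 - E/8) = 3 - U/4 - E/8)
s(l, h) = -2 + h (s(l, h) = h + (-8 + 6) = h - 2 = -2 + h)
W(-10, -2)*(s(-10, 8) - 140) = (3 - ¼*(-10) - ⅛*(-2))*((-2 + 8) - 140) = (3 + 5/2 + ¼)*(6 - 140) = (23/4)*(-134) = -1541/2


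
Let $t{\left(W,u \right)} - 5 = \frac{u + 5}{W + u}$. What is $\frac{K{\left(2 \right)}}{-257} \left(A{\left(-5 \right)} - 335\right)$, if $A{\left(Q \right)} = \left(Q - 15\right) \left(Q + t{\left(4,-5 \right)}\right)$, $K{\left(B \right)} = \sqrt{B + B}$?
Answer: $\frac{670}{257} \approx 2.607$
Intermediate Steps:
$t{\left(W,u \right)} = 5 + \frac{5 + u}{W + u}$ ($t{\left(W,u \right)} = 5 + \frac{u + 5}{W + u} = 5 + \frac{5 + u}{W + u}$)
$K{\left(B \right)} = \sqrt{2} \sqrt{B}$ ($K{\left(B \right)} = \sqrt{2 B} = \sqrt{2} \sqrt{B}$)
$A{\left(Q \right)} = \left(-15 + Q\right) \left(5 + Q\right)$ ($A{\left(Q \right)} = \left(Q - 15\right) \left(Q + \frac{5 + 5 \cdot 4 + 6 \left(-5\right)}{4 - 5}\right) = \left(-15 + Q\right) \left(Q + \frac{5 + 20 - 30}{-1}\right) = \left(-15 + Q\right) \left(Q - -5\right) = \left(-15 + Q\right) \left(Q + 5\right) = \left(-15 + Q\right) \left(5 + Q\right)$)
$\frac{K{\left(2 \right)}}{-257} \left(A{\left(-5 \right)} - 335\right) = \frac{\sqrt{2} \sqrt{2}}{-257} \left(\left(-75 + \left(-5\right)^{2} - -50\right) - 335\right) = 2 \left(- \frac{1}{257}\right) \left(\left(-75 + 25 + 50\right) - 335\right) = - \frac{2 \left(0 - 335\right)}{257} = \left(- \frac{2}{257}\right) \left(-335\right) = \frac{670}{257}$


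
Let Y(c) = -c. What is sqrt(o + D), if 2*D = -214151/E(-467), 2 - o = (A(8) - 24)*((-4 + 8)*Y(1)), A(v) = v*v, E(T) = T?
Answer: sqrt(341338706)/934 ≈ 19.781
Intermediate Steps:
A(v) = v**2
o = 162 (o = 2 - (8**2 - 24)*(-4 + 8)*(-1*1) = 2 - (64 - 24)*4*(-1) = 2 - 40*(-4) = 2 - 1*(-160) = 2 + 160 = 162)
D = 214151/934 (D = (-214151/(-467))/2 = (-214151*(-1/467))/2 = (1/2)*(214151/467) = 214151/934 ≈ 229.28)
sqrt(o + D) = sqrt(162 + 214151/934) = sqrt(365459/934) = sqrt(341338706)/934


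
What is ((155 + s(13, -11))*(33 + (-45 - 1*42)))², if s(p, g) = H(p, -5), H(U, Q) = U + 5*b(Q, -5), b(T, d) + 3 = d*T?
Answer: 225360144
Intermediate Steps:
b(T, d) = -3 + T*d (b(T, d) = -3 + d*T = -3 + T*d)
H(U, Q) = -15 + U - 25*Q (H(U, Q) = U + 5*(-3 + Q*(-5)) = U + 5*(-3 - 5*Q) = U + (-15 - 25*Q) = -15 + U - 25*Q)
s(p, g) = 110 + p (s(p, g) = -15 + p - 25*(-5) = -15 + p + 125 = 110 + p)
((155 + s(13, -11))*(33 + (-45 - 1*42)))² = ((155 + (110 + 13))*(33 + (-45 - 1*42)))² = ((155 + 123)*(33 + (-45 - 42)))² = (278*(33 - 87))² = (278*(-54))² = (-15012)² = 225360144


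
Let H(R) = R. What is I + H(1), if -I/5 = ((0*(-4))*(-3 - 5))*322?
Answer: 1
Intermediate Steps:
I = 0 (I = -5*(0*(-4))*(-3 - 5)*322 = -5*0*(-8)*322 = -0*322 = -5*0 = 0)
I + H(1) = 0 + 1 = 1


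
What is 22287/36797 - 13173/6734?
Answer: -334646223/247790998 ≈ -1.3505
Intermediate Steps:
22287/36797 - 13173/6734 = -334646223/247790998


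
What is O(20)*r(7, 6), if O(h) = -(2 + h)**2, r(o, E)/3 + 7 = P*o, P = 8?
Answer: -71148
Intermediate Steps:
r(o, E) = -21 + 24*o (r(o, E) = -21 + 3*(8*o) = -21 + 24*o)
O(20)*r(7, 6) = (-(2 + 20)**2)*(-21 + 24*7) = (-1*22**2)*(-21 + 168) = -1*484*147 = -484*147 = -71148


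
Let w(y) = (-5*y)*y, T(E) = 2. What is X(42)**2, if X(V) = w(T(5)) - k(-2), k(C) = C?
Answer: 324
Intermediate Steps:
w(y) = -5*y**2
X(V) = -18 (X(V) = -5*2**2 - 1*(-2) = -5*4 + 2 = -20 + 2 = -18)
X(42)**2 = (-18)**2 = 324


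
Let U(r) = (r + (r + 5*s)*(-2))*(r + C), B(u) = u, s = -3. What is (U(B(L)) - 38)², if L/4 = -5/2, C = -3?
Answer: 311364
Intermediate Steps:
L = -10 (L = 4*(-5/2) = -10)
U(r) = (-3 + r)*(30 - r) (U(r) = (r + (r + 5*(-3))*(-2))*(r - 3) = (r + (r - 15)*(-2))*(-3 + r) = (r + (-15 + r)*(-2))*(-3 + r) = (r + (30 - 2*r))*(-3 + r) = (30 - r)*(-3 + r) = (-3 + r)*(30 - r))
(U(B(L)) - 38)² = ((-90 - 1*(-10)² + 33*(-10)) - 38)² = ((-90 - 1*100 - 330) - 38)² = ((-90 - 100 - 330) - 38)² = (-520 - 38)² = (-558)² = 311364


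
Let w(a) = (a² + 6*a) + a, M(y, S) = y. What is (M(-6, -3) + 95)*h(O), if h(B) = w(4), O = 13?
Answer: 3916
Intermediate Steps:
w(a) = a² + 7*a
h(B) = 44 (h(B) = 4*(7 + 4) = 4*11 = 44)
(M(-6, -3) + 95)*h(O) = (-6 + 95)*44 = 89*44 = 3916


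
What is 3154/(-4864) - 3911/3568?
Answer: -49797/28544 ≈ -1.7446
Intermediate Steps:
3154/(-4864) - 3911/3568 = 3154*(-1/4864) - 3911*1/3568 = -83/128 - 3911/3568 = -49797/28544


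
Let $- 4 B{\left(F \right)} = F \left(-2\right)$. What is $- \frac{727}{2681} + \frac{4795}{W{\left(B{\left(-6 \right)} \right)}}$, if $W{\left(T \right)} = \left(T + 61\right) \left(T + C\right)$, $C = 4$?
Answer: $\frac{12813229}{155498} \approx 82.401$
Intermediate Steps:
$B{\left(F \right)} = \frac{F}{2}$ ($B{\left(F \right)} = - \frac{F \left(-2\right)}{4} = - \frac{\left(-2\right) F}{4} = \frac{F}{2}$)
$W{\left(T \right)} = \left(4 + T\right) \left(61 + T\right)$ ($W{\left(T \right)} = \left(T + 61\right) \left(T + 4\right) = \left(61 + T\right) \left(4 + T\right) = \left(4 + T\right) \left(61 + T\right)$)
$- \frac{727}{2681} + \frac{4795}{W{\left(B{\left(-6 \right)} \right)}} = - \frac{727}{2681} + \frac{4795}{244 + \left(\frac{1}{2} \left(-6\right)\right)^{2} + 65 \cdot \frac{1}{2} \left(-6\right)} = \left(-727\right) \frac{1}{2681} + \frac{4795}{244 + \left(-3\right)^{2} + 65 \left(-3\right)} = - \frac{727}{2681} + \frac{4795}{244 + 9 - 195} = - \frac{727}{2681} + \frac{4795}{58} = \frac{12813229}{155498}$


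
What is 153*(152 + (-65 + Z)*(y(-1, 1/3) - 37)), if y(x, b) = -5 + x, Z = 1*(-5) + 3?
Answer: 464049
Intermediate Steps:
Z = -2 (Z = -5 + 3 = -2)
153*(152 + (-65 + Z)*(y(-1, 1/3) - 37)) = 153*(152 + (-65 - 2)*((-5 - 1) - 37)) = 153*(152 - 67*(-6 - 37)) = 153*(152 - 67*(-43)) = 153*(152 + 2881) = 153*3033 = 464049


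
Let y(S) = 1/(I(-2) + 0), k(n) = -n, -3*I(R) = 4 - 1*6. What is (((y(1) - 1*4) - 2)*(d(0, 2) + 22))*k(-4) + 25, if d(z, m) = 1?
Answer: -389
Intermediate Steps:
I(R) = ⅔ (I(R) = -(4 - 1*6)/3 = -(4 - 6)/3 = -⅓*(-2) = ⅔)
y(S) = 3/2 (y(S) = 1/(⅔ + 0) = 1/(⅔) = 3/2)
(((y(1) - 1*4) - 2)*(d(0, 2) + 22))*k(-4) + 25 = (((3/2 - 1*4) - 2)*(1 + 22))*(-1*(-4)) + 25 = (((3/2 - 4) - 2)*23)*4 + 25 = ((-5/2 - 2)*23)*4 + 25 = -9/2*23*4 + 25 = -207/2*4 + 25 = -414 + 25 = -389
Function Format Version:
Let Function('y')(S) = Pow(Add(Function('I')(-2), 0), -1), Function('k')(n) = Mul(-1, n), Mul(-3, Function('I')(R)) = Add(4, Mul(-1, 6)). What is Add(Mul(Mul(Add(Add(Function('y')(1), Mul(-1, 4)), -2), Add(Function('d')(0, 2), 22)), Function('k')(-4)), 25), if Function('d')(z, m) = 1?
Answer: -389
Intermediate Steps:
Function('I')(R) = Rational(2, 3) (Function('I')(R) = Mul(Rational(-1, 3), Add(4, Mul(-1, 6))) = Mul(Rational(-1, 3), Add(4, -6)) = Mul(Rational(-1, 3), -2) = Rational(2, 3))
Function('y')(S) = Rational(3, 2) (Function('y')(S) = Pow(Add(Rational(2, 3), 0), -1) = Pow(Rational(2, 3), -1) = Rational(3, 2))
Add(Mul(Mul(Add(Add(Function('y')(1), Mul(-1, 4)), -2), Add(Function('d')(0, 2), 22)), Function('k')(-4)), 25) = Add(Mul(Mul(Add(Add(Rational(3, 2), Mul(-1, 4)), -2), Add(1, 22)), Mul(-1, -4)), 25) = Add(Mul(Mul(Add(Add(Rational(3, 2), -4), -2), 23), 4), 25) = Add(Mul(Mul(Add(Rational(-5, 2), -2), 23), 4), 25) = Add(Mul(Mul(Rational(-9, 2), 23), 4), 25) = Add(Mul(Rational(-207, 2), 4), 25) = Add(-414, 25) = -389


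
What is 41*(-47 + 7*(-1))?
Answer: -2214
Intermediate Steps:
41*(-47 + 7*(-1)) = 41*(-47 - 7) = 41*(-54) = -2214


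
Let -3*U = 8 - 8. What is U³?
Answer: 0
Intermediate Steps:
U = 0 (U = -(8 - 8)/3 = -⅓*0 = 0)
U³ = 0³ = 0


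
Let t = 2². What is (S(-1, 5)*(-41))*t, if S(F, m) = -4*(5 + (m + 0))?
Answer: 6560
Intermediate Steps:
S(F, m) = -20 - 4*m (S(F, m) = -4*(5 + m) = -20 - 4*m)
t = 4
(S(-1, 5)*(-41))*t = ((-20 - 4*5)*(-41))*4 = ((-20 - 20)*(-41))*4 = -40*(-41)*4 = 1640*4 = 6560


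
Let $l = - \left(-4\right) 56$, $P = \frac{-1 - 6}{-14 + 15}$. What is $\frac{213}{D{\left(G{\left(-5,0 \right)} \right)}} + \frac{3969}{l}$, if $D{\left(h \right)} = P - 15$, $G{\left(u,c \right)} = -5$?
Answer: $\frac{2829}{352} \approx 8.0369$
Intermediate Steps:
$P = -7$ ($P = - \frac{7}{1} = \left(-7\right) 1 = -7$)
$D{\left(h \right)} = -22$ ($D{\left(h \right)} = -7 - 15 = -22$)
$l = 224$ ($l = \left(-1\right) \left(-224\right) = 224$)
$\frac{213}{D{\left(G{\left(-5,0 \right)} \right)}} + \frac{3969}{l} = \frac{213}{-22} + \frac{3969}{224} = 213 \left(- \frac{1}{22}\right) + 3969 \cdot \frac{1}{224} = - \frac{213}{22} + \frac{567}{32} = \frac{2829}{352}$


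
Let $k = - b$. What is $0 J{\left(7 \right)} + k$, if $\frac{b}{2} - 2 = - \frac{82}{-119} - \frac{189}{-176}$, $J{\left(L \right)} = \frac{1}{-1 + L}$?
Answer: $- \frac{78811}{10472} \approx -7.5259$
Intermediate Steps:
$b = \frac{78811}{10472}$ ($b = 4 + 2 \left(- \frac{82}{-119} - \frac{189}{-176}\right) = 4 + 2 \left(\left(-82\right) \left(- \frac{1}{119}\right) - - \frac{189}{176}\right) = 4 + 2 \left(\frac{82}{119} + \frac{189}{176}\right) = 4 + 2 \cdot \frac{36923}{20944} = 4 + \frac{36923}{10472} = \frac{78811}{10472} \approx 7.5259$)
$k = - \frac{78811}{10472}$ ($k = \left(-1\right) \frac{78811}{10472} = - \frac{78811}{10472} \approx -7.5259$)
$0 J{\left(7 \right)} + k = \frac{0}{-1 + 7} - \frac{78811}{10472} = \frac{0}{6} - \frac{78811}{10472} = 0 \cdot \frac{1}{6} - \frac{78811}{10472} = 0 - \frac{78811}{10472} = - \frac{78811}{10472}$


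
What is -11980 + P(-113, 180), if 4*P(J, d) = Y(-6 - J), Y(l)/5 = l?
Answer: -47385/4 ≈ -11846.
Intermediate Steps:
Y(l) = 5*l
P(J, d) = -15/2 - 5*J/4 (P(J, d) = (5*(-6 - J))/4 = (-30 - 5*J)/4 = -15/2 - 5*J/4)
-11980 + P(-113, 180) = -11980 + (-15/2 - 5/4*(-113)) = -11980 + (-15/2 + 565/4) = -11980 + 535/4 = -47385/4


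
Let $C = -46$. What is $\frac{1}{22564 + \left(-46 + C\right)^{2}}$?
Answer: $\frac{1}{31028} \approx 3.2229 \cdot 10^{-5}$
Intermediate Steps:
$\frac{1}{22564 + \left(-46 + C\right)^{2}} = \frac{1}{22564 + \left(-46 - 46\right)^{2}} = \frac{1}{22564 + \left(-92\right)^{2}} = \frac{1}{22564 + 8464} = \frac{1}{31028}$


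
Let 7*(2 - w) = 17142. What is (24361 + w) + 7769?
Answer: 207782/7 ≈ 29683.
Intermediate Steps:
w = -17128/7 (w = 2 - ⅐*17142 = 2 - 17142/7 = -17128/7 ≈ -2446.9)
(24361 + w) + 7769 = (24361 - 17128/7) + 7769 = 153399/7 + 7769 = 207782/7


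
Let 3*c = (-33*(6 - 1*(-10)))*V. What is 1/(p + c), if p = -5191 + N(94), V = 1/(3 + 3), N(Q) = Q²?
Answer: 3/10847 ≈ 0.00027657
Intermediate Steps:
V = ⅙ (V = 1/6 = ⅙ ≈ 0.16667)
c = -88/3 (c = (-33*(6 - 1*(-10))*(⅙))/3 = (-33*(6 + 10)*(⅙))/3 = (-33*16*(⅙))/3 = (-528*⅙)/3 = (⅓)*(-88) = -88/3 ≈ -29.333)
p = 3645 (p = -5191 + 94² = -5191 + 8836 = 3645)
1/(p + c) = 1/(3645 - 88/3) = 1/(10847/3) = 3/10847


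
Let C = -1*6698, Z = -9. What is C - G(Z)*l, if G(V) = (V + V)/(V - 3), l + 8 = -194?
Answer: -6395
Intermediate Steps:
l = -202 (l = -8 - 194 = -202)
G(V) = 2*V/(-3 + V) (G(V) = (2*V)/(-3 + V) = 2*V/(-3 + V))
C = -6698
C - G(Z)*l = -6698 - 2*(-9)/(-3 - 9)*(-202) = -6698 - 2*(-9)/(-12)*(-202) = -6698 - 2*(-9)*(-1/12)*(-202) = -6698 - 3*(-202)/2 = -6698 - 1*(-303) = -6698 + 303 = -6395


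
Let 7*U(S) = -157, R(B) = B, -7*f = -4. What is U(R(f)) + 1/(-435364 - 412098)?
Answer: -19007363/847462 ≈ -22.429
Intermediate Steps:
f = 4/7 (f = -1/7*(-4) = 4/7 ≈ 0.57143)
U(S) = -157/7 (U(S) = (1/7)*(-157) = -157/7)
U(R(f)) + 1/(-435364 - 412098) = -157/7 + 1/(-435364 - 412098) = -157/7 + 1/(-847462) = -157/7 - 1/847462 = -19007363/847462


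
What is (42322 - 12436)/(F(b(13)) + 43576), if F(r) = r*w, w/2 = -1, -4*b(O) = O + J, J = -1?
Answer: 14943/21791 ≈ 0.68574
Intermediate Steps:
b(O) = 1/4 - O/4 (b(O) = -(O - 1)/4 = -(-1 + O)/4 = 1/4 - O/4)
w = -2 (w = 2*(-1) = -2)
F(r) = -2*r (F(r) = r*(-2) = -2*r)
(42322 - 12436)/(F(b(13)) + 43576) = (42322 - 12436)/(-2*(1/4 - 1/4*13) + 43576) = 29886/(-2*(1/4 - 13/4) + 43576) = 29886/(-2*(-3) + 43576) = 29886/(6 + 43576) = 29886/43582 = 29886*(1/43582) = 14943/21791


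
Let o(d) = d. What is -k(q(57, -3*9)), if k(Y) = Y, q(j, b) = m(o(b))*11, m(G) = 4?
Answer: -44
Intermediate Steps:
q(j, b) = 44 (q(j, b) = 4*11 = 44)
-k(q(57, -3*9)) = -1*44 = -44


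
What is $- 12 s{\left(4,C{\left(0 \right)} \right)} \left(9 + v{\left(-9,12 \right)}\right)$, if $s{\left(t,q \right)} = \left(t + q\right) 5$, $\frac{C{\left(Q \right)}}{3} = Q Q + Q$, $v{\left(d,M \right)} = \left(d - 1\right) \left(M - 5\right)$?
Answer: $14640$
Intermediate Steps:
$v{\left(d,M \right)} = \left(-1 + d\right) \left(-5 + M\right)$
$C{\left(Q \right)} = 3 Q + 3 Q^{2}$ ($C{\left(Q \right)} = 3 \left(Q Q + Q\right) = 3 \left(Q^{2} + Q\right) = 3 \left(Q + Q^{2}\right) = 3 Q + 3 Q^{2}$)
$s{\left(t,q \right)} = 5 q + 5 t$ ($s{\left(t,q \right)} = \left(q + t\right) 5 = 5 q + 5 t$)
$- 12 s{\left(4,C{\left(0 \right)} \right)} \left(9 + v{\left(-9,12 \right)}\right) = - 12 \left(5 \cdot 3 \cdot 0 \left(1 + 0\right) + 5 \cdot 4\right) \left(9 + \left(5 - 12 - -45 + 12 \left(-9\right)\right)\right) = - 12 \left(5 \cdot 3 \cdot 0 \cdot 1 + 20\right) \left(9 + \left(5 - 12 + 45 - 108\right)\right) = - 12 \left(5 \cdot 0 + 20\right) \left(9 - 70\right) = - 12 \left(0 + 20\right) \left(-61\right) = \left(-12\right) 20 \left(-61\right) = \left(-240\right) \left(-61\right) = 14640$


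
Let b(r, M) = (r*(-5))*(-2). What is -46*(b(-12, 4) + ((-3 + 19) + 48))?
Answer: 2576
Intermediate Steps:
b(r, M) = 10*r (b(r, M) = -5*r*(-2) = 10*r)
-46*(b(-12, 4) + ((-3 + 19) + 48)) = -46*(10*(-12) + ((-3 + 19) + 48)) = -46*(-120 + (16 + 48)) = -46*(-120 + 64) = -46*(-56) = 2576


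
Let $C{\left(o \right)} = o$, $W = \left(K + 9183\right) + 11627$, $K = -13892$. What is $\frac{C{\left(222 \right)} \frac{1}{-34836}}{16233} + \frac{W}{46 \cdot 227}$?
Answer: $\frac{326006399105}{492072974358} \approx 0.66252$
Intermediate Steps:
$W = 6918$ ($W = \left(-13892 + 9183\right) + 11627 = -4709 + 11627 = 6918$)
$\frac{C{\left(222 \right)} \frac{1}{-34836}}{16233} + \frac{W}{46 \cdot 227} = \frac{222 \frac{1}{-34836}}{16233} + \frac{6918}{46 \cdot 227} = 222 \left(- \frac{1}{34836}\right) \frac{1}{16233} + \frac{6918}{10442} = \left(- \frac{37}{5806}\right) \frac{1}{16233} + 6918 \cdot \frac{1}{10442} = - \frac{37}{94248798} + \frac{3459}{5221} = \frac{326006399105}{492072974358}$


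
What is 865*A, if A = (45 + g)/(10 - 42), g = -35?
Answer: -4325/16 ≈ -270.31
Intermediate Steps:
A = -5/16 (A = (45 - 35)/(10 - 42) = 10/(-32) = 10*(-1/32) = -5/16 ≈ -0.31250)
865*A = 865*(-5/16) = -4325/16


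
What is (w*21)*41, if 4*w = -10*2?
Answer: -4305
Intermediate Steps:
w = -5 (w = (-10*2)/4 = (1/4)*(-20) = -5)
(w*21)*41 = -5*21*41 = -105*41 = -4305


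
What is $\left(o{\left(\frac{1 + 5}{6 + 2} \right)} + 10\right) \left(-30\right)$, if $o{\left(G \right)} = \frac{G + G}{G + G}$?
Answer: $-330$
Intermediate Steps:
$o{\left(G \right)} = 1$ ($o{\left(G \right)} = \frac{2 G}{2 G} = 2 G \frac{1}{2 G} = 1$)
$\left(o{\left(\frac{1 + 5}{6 + 2} \right)} + 10\right) \left(-30\right) = \left(1 + 10\right) \left(-30\right) = 11 \left(-30\right) = -330$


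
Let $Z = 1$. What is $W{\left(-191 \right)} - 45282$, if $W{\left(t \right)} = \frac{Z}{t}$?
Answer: $- \frac{8648863}{191} \approx -45282.0$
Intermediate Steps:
$W{\left(t \right)} = \frac{1}{t}$ ($W{\left(t \right)} = 1 \frac{1}{t} = \frac{1}{t}$)
$W{\left(-191 \right)} - 45282 = \frac{1}{-191} - 45282 = - \frac{1}{191} - 45282 = - \frac{8648863}{191}$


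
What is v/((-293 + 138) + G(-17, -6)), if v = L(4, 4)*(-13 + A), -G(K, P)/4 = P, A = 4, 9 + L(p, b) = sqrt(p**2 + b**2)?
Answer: -81/131 + 36*sqrt(2)/131 ≈ -0.22968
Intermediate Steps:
L(p, b) = -9 + sqrt(b**2 + p**2) (L(p, b) = -9 + sqrt(p**2 + b**2) = -9 + sqrt(b**2 + p**2))
G(K, P) = -4*P
v = 81 - 36*sqrt(2) (v = (-9 + sqrt(4**2 + 4**2))*(-13 + 4) = (-9 + sqrt(16 + 16))*(-9) = (-9 + sqrt(32))*(-9) = (-9 + 4*sqrt(2))*(-9) = 81 - 36*sqrt(2) ≈ 30.088)
v/((-293 + 138) + G(-17, -6)) = (81 - 36*sqrt(2))/((-293 + 138) - 4*(-6)) = (81 - 36*sqrt(2))/(-155 + 24) = (81 - 36*sqrt(2))/(-131) = (81 - 36*sqrt(2))*(-1/131) = -81/131 + 36*sqrt(2)/131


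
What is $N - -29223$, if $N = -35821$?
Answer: $-6598$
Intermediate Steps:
$N - -29223 = -35821 - -29223 = -35821 + 29223 = -6598$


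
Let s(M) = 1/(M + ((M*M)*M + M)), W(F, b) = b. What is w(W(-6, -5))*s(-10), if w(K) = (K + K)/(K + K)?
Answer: -1/1020 ≈ -0.00098039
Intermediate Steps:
s(M) = 1/(M**3 + 2*M) (s(M) = 1/(M + (M**2*M + M)) = 1/(M + (M**3 + M)) = 1/(M + (M + M**3)) = 1/(M**3 + 2*M))
w(K) = 1 (w(K) = (2*K)/((2*K)) = (2*K)*(1/(2*K)) = 1)
w(W(-6, -5))*s(-10) = 1*(1/((-10)*(2 + (-10)**2))) = 1*(-1/(10*(2 + 100))) = 1*(-1/10/102) = 1*(-1/10*1/102) = 1*(-1/1020) = -1/1020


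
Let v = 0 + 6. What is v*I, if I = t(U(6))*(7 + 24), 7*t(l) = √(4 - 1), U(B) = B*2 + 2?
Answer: 186*√3/7 ≈ 46.023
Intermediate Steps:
U(B) = 2 + 2*B (U(B) = 2*B + 2 = 2 + 2*B)
t(l) = √3/7 (t(l) = √(4 - 1)/7 = √3/7)
I = 31*√3/7 (I = (√3/7)*(7 + 24) = (√3/7)*31 = 31*√3/7 ≈ 7.6705)
v = 6
v*I = 6*(31*√3/7) = 186*√3/7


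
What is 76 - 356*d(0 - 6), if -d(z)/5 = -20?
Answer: -35524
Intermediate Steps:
d(z) = 100 (d(z) = -5*(-20) = 100)
76 - 356*d(0 - 6) = 76 - 356*100 = 76 - 35600 = -35524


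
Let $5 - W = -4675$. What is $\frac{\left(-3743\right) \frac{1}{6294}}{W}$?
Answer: $- \frac{3743}{29455920} \approx -0.00012707$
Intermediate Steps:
$W = 4680$ ($W = 5 - -4675 = 5 + 4675 = 4680$)
$\frac{\left(-3743\right) \frac{1}{6294}}{W} = \frac{\left(-3743\right) \frac{1}{6294}}{4680} = \left(-3743\right) \frac{1}{6294} \cdot \frac{1}{4680} = \left(- \frac{3743}{6294}\right) \frac{1}{4680} = - \frac{3743}{29455920}$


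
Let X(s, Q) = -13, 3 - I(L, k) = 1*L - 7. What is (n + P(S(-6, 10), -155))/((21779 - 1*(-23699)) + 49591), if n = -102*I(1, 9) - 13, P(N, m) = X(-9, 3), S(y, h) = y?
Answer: -944/95069 ≈ -0.0099296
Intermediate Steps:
I(L, k) = 10 - L (I(L, k) = 3 - (1*L - 7) = 3 - (L - 7) = 3 - (-7 + L) = 3 + (7 - L) = 10 - L)
P(N, m) = -13
n = -931 (n = -102*(10 - 1*1) - 13 = -102*(10 - 1) - 13 = -102*9 - 13 = -918 - 13 = -931)
(n + P(S(-6, 10), -155))/((21779 - 1*(-23699)) + 49591) = (-931 - 13)/((21779 - 1*(-23699)) + 49591) = -944/((21779 + 23699) + 49591) = -944/(45478 + 49591) = -944/95069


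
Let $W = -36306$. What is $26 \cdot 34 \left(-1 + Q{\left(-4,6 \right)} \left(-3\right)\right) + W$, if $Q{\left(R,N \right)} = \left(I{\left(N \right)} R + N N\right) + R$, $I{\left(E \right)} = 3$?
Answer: $-90230$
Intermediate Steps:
$Q{\left(R,N \right)} = N^{2} + 4 R$ ($Q{\left(R,N \right)} = \left(3 R + N N\right) + R = \left(3 R + N^{2}\right) + R = \left(N^{2} + 3 R\right) + R = N^{2} + 4 R$)
$26 \cdot 34 \left(-1 + Q{\left(-4,6 \right)} \left(-3\right)\right) + W = 26 \cdot 34 \left(-1 + \left(6^{2} + 4 \left(-4\right)\right) \left(-3\right)\right) - 36306 = 884 \left(-1 + \left(36 - 16\right) \left(-3\right)\right) - 36306 = 884 \left(-1 + 20 \left(-3\right)\right) - 36306 = 884 \left(-1 - 60\right) - 36306 = 884 \left(-61\right) - 36306 = -53924 - 36306 = -90230$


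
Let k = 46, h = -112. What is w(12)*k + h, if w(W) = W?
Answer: 440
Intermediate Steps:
w(12)*k + h = 12*46 - 112 = 552 - 112 = 440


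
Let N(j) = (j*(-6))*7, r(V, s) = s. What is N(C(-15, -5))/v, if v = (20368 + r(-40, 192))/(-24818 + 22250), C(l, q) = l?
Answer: -20223/257 ≈ -78.689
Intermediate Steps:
v = -2570/321 (v = (20368 + 192)/(-24818 + 22250) = 20560/(-2568) = 20560*(-1/2568) = -2570/321 ≈ -8.0062)
N(j) = -42*j (N(j) = -6*j*7 = -42*j)
N(C(-15, -5))/v = (-42*(-15))/(-2570/321) = 630*(-321/2570) = -20223/257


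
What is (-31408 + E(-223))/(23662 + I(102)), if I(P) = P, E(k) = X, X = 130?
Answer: -1203/914 ≈ -1.3162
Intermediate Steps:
E(k) = 130
(-31408 + E(-223))/(23662 + I(102)) = (-31408 + 130)/(23662 + 102) = -31278/23764 = -31278*1/23764 = -1203/914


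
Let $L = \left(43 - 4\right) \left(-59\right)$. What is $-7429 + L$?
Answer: $-9730$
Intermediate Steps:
$L = -2301$ ($L = 39 \left(-59\right) = -2301$)
$-7429 + L = -7429 - 2301 = -9730$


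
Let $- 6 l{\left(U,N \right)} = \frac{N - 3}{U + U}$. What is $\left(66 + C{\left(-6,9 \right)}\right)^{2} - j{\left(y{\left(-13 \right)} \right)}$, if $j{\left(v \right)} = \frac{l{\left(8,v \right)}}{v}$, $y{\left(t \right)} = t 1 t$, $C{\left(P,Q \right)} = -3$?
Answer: $\frac{32196611}{8112} \approx 3969.0$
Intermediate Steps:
$l{\left(U,N \right)} = - \frac{-3 + N}{12 U}$ ($l{\left(U,N \right)} = - \frac{\left(N - 3\right) \frac{1}{U + U}}{6} = - \frac{\left(-3 + N\right) \frac{1}{2 U}}{6} = - \frac{\frac{1}{2} \frac{1}{U} \left(-3 + N\right)}{6} = - \frac{-3 + N}{12 U}$)
$y{\left(t \right)} = t^{2}$ ($y{\left(t \right)} = t t = t^{2}$)
$j{\left(v \right)} = \frac{\frac{1}{32} - \frac{v}{96}}{v}$ ($j{\left(v \right)} = \frac{\frac{1}{12} \cdot \frac{1}{8} \left(3 - v\right)}{v} = \frac{\frac{1}{32} - \frac{v}{96}}{v}$)
$\left(66 + C{\left(-6,9 \right)}\right)^{2} - j{\left(y{\left(-13 \right)} \right)} = \left(66 - 3\right)^{2} - \frac{3 - \left(-13\right)^{2}}{96 \left(-13\right)^{2}} = 63^{2} - \frac{3 - 169}{96 \cdot 169} = 3969 - \frac{1}{96} \cdot \frac{1}{169} \left(3 - 169\right) = 3969 - \frac{1}{96} \cdot \frac{1}{169} \left(-166\right) = 3969 - - \frac{83}{8112} = 3969 + \frac{83}{8112} = \frac{32196611}{8112}$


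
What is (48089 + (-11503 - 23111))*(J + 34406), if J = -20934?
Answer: 181535200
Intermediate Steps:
(48089 + (-11503 - 23111))*(J + 34406) = (48089 + (-11503 - 23111))*(-20934 + 34406) = (48089 - 34614)*13472 = 13475*13472 = 181535200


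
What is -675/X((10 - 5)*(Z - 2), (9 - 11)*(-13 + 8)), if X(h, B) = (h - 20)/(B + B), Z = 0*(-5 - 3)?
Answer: 450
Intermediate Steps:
Z = 0 (Z = 0*(-8) = 0)
X(h, B) = (-20 + h)/(2*B) (X(h, B) = (-20 + h)/((2*B)) = (-20 + h)*(1/(2*B)) = (-20 + h)/(2*B))
-675/X((10 - 5)*(Z - 2), (9 - 11)*(-13 + 8)) = -675*2*(-13 + 8)*(9 - 11)/(-20 + (10 - 5)*(0 - 2)) = -675*20/(-20 + 5*(-2)) = -675*20/(-20 - 10) = -675/((1/2)*(1/10)*(-30)) = -675/(-3/2) = -675*(-2/3) = 450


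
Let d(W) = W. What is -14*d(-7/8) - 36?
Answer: -95/4 ≈ -23.750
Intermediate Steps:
-14*d(-7/8) - 36 = -(-98)/8 - 36 = -14*(-7/8) - 36 = 49/4 - 36 = -95/4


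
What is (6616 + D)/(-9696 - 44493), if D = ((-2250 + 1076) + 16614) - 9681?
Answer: -1375/6021 ≈ -0.22837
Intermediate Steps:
D = 5759 (D = (-1174 + 16614) - 9681 = 15440 - 9681 = 5759)
(6616 + D)/(-9696 - 44493) = (6616 + 5759)/(-9696 - 44493) = 12375/(-54189) = 12375*(-1/54189) = -1375/6021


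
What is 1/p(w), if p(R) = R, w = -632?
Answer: -1/632 ≈ -0.0015823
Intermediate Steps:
1/p(w) = 1/(-632) = -1/632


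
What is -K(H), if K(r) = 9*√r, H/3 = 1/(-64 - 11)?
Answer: -9*I/5 ≈ -1.8*I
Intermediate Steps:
H = -1/25 (H = 3/(-64 - 11) = 3/(-75) = 3*(-1/75) = -1/25 ≈ -0.040000)
-K(H) = -9*√(-1/25) = -9*I/5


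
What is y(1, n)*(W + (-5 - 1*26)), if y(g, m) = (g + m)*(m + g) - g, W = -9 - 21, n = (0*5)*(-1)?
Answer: 0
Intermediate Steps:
n = 0 (n = 0*(-1) = 0)
W = -30
y(g, m) = (g + m)² - g (y(g, m) = (g + m)*(g + m) - g = (g + m)² - g)
y(1, n)*(W + (-5 - 1*26)) = ((1 + 0)² - 1*1)*(-30 + (-5 - 1*26)) = (1² - 1)*(-30 + (-5 - 26)) = (1 - 1)*(-30 - 31) = 0*(-61) = 0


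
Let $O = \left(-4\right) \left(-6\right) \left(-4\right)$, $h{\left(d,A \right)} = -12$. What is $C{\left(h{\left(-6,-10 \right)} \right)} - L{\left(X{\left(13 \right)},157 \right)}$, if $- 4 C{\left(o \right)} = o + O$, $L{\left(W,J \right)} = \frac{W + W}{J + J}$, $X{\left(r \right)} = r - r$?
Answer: $27$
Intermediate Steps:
$X{\left(r \right)} = 0$
$L{\left(W,J \right)} = \frac{W}{J}$ ($L{\left(W,J \right)} = \frac{2 W}{2 J} = 2 W \frac{1}{2 J} = \frac{W}{J}$)
$O = -96$ ($O = 24 \left(-4\right) = -96$)
$C{\left(o \right)} = 24 - \frac{o}{4}$ ($C{\left(o \right)} = - \frac{o - 96}{4} = - \frac{-96 + o}{4} = 24 - \frac{o}{4}$)
$C{\left(h{\left(-6,-10 \right)} \right)} - L{\left(X{\left(13 \right)},157 \right)} = \left(24 - -3\right) - \frac{0}{157} = \left(24 + 3\right) - 0 \cdot \frac{1}{157} = 27 - 0 = 27 + 0 = 27$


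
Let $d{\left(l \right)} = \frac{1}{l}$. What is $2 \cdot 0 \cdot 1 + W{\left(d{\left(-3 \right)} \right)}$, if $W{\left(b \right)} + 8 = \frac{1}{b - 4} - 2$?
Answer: $- \frac{133}{13} \approx -10.231$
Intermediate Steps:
$W{\left(b \right)} = -10 + \frac{1}{-4 + b}$ ($W{\left(b \right)} = -8 - \left(2 - \frac{1}{b - 4}\right) = -8 - \left(2 - \frac{1}{-4 + b}\right) = -10 + \frac{1}{-4 + b}$)
$2 \cdot 0 \cdot 1 + W{\left(d{\left(-3 \right)} \right)} = 2 \cdot 0 \cdot 1 + \frac{41 - \frac{10}{-3}}{-4 + \frac{1}{-3}} = 2 \cdot 0 + \frac{41 - - \frac{10}{3}}{-4 - \frac{1}{3}} = 0 + \frac{41 + \frac{10}{3}}{- \frac{13}{3}} = 0 - \frac{133}{13} = - \frac{133}{13}$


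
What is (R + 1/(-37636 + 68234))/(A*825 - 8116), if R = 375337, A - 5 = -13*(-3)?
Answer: 11484561527/862374032 ≈ 13.317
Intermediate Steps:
A = 44 (A = 5 - 13*(-3) = 5 + 39 = 44)
(R + 1/(-37636 + 68234))/(A*825 - 8116) = (375337 + 1/(-37636 + 68234))/(44*825 - 8116) = (375337 + 1/30598)/(36300 - 8116) = (375337 + 1/30598)/28184 = (11484561527/30598)*(1/28184) = 11484561527/862374032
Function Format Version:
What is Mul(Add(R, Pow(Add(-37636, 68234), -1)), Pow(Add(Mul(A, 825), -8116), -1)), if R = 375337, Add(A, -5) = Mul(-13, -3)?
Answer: Rational(11484561527, 862374032) ≈ 13.317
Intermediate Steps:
A = 44 (A = Add(5, Mul(-13, -3)) = Add(5, 39) = 44)
Mul(Add(R, Pow(Add(-37636, 68234), -1)), Pow(Add(Mul(A, 825), -8116), -1)) = Mul(Add(375337, Pow(Add(-37636, 68234), -1)), Pow(Add(Mul(44, 825), -8116), -1)) = Mul(Add(375337, Pow(30598, -1)), Pow(Add(36300, -8116), -1)) = Mul(Add(375337, Rational(1, 30598)), Pow(28184, -1)) = Mul(Rational(11484561527, 30598), Rational(1, 28184)) = Rational(11484561527, 862374032)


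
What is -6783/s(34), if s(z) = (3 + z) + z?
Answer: -6783/71 ≈ -95.535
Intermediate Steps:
s(z) = 3 + 2*z
-6783/s(34) = -6783/(3 + 2*34) = -6783/(3 + 68) = -6783/71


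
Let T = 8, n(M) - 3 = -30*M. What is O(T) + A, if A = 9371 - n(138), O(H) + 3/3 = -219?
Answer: 13288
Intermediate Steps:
n(M) = 3 - 30*M
O(H) = -220 (O(H) = -1 - 219 = -220)
A = 13508 (A = 9371 - (3 - 30*138) = 9371 - (3 - 4140) = 9371 - 1*(-4137) = 9371 + 4137 = 13508)
O(T) + A = -220 + 13508 = 13288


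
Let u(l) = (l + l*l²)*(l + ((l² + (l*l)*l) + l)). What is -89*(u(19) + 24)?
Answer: -4442928772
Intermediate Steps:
u(l) = (l + l³)*(l² + l³ + 2*l) (u(l) = (l + l³)*(l + ((l² + l²*l) + l)) = (l + l³)*(l + ((l² + l³) + l)) = (l + l³)*(l + (l + l² + l³)) = (l + l³)*(l² + l³ + 2*l))
-89*(u(19) + 24) = -89*(19²*(2 + 19 + 19³ + 19⁴ + 3*19²) + 24) = -89*(361*(2 + 19 + 6859 + 130321 + 3*361) + 24) = -89*(361*(2 + 19 + 6859 + 130321 + 1083) + 24) = -89*(361*138284 + 24) = -89*(49920524 + 24) = -89*49920548 = -4442928772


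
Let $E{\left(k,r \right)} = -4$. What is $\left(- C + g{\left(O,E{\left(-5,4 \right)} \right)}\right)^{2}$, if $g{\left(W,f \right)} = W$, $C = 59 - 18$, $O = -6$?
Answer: $2209$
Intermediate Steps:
$C = 41$ ($C = 59 - 18 = 41$)
$\left(- C + g{\left(O,E{\left(-5,4 \right)} \right)}\right)^{2} = \left(\left(-1\right) 41 - 6\right)^{2} = \left(-41 - 6\right)^{2} = \left(-47\right)^{2} = 2209$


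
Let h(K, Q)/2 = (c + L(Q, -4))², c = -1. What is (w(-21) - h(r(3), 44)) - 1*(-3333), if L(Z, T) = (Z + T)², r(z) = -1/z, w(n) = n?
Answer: -5110290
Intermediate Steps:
L(Z, T) = (T + Z)²
h(K, Q) = 2*(-1 + (-4 + Q)²)²
(w(-21) - h(r(3), 44)) - 1*(-3333) = (-21 - 2*(-1 + (-4 + 44)²)²) - 1*(-3333) = (-21 - 2*(-1 + 40²)²) + 3333 = (-21 - 2*(-1 + 1600)²) + 3333 = (-21 - 2*1599²) + 3333 = (-21 - 2*2556801) + 3333 = (-21 - 1*5113602) + 3333 = (-21 - 5113602) + 3333 = -5113623 + 3333 = -5110290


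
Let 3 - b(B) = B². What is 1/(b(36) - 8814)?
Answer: -1/10107 ≈ -9.8941e-5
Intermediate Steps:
b(B) = 3 - B²
1/(b(36) - 8814) = 1/((3 - 1*36²) - 8814) = 1/((3 - 1*1296) - 8814) = 1/((3 - 1296) - 8814) = 1/(-1293 - 8814) = 1/(-10107) = -1/10107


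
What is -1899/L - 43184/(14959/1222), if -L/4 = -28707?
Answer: -288552349585/81795812 ≈ -3527.7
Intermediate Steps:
L = 114828 (L = -4*(-28707) = 114828)
-1899/L - 43184/(14959/1222) = -1899/114828 - 43184/(14959/1222) = -1899*1/114828 - 43184/(14959*(1/1222)) = -633/38276 - 43184/14959/1222 = -633/38276 - 43184*1222/14959 = -633/38276 - 52770848/14959 = -288552349585/81795812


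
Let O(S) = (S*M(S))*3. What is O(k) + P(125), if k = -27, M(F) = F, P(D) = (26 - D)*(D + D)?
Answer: -22563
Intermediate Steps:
P(D) = 2*D*(26 - D) (P(D) = (26 - D)*(2*D) = 2*D*(26 - D))
O(S) = 3*S**2 (O(S) = (S*S)*3 = S**2*3 = 3*S**2)
O(k) + P(125) = 3*(-27)**2 + 2*125*(26 - 1*125) = 3*729 + 2*125*(26 - 125) = 2187 + 2*125*(-99) = 2187 - 24750 = -22563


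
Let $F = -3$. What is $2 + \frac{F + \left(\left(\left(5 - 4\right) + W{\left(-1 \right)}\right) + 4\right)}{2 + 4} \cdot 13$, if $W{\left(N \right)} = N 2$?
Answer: $2$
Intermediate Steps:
$W{\left(N \right)} = 2 N$
$2 + \frac{F + \left(\left(\left(5 - 4\right) + W{\left(-1 \right)}\right) + 4\right)}{2 + 4} \cdot 13 = 2 + \frac{-3 + \left(\left(\left(5 - 4\right) + 2 \left(-1\right)\right) + 4\right)}{2 + 4} \cdot 13 = 2 + \frac{-3 + \left(\left(1 - 2\right) + 4\right)}{6} \cdot 13 = 2 + \left(-3 + \left(-1 + 4\right)\right) \frac{1}{6} \cdot 13 = 2 + \left(-3 + 3\right) \frac{1}{6} \cdot 13 = 2 + 0 \cdot \frac{1}{6} \cdot 13 = 2 + 0 \cdot 13 = 2 + 0 = 2$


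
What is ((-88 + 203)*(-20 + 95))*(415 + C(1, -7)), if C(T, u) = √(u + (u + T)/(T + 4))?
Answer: 3579375 + 1725*I*√205 ≈ 3.5794e+6 + 24698.0*I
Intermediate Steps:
C(T, u) = √(u + (T + u)/(4 + T))
((-88 + 203)*(-20 + 95))*(415 + C(1, -7)) = ((-88 + 203)*(-20 + 95))*(415 + √((1 - 7 - 7*(4 + 1))/(4 + 1))) = (115*75)*(415 + √((1 - 7 - 7*5)/5)) = 8625*(415 + √((1 - 7 - 35)/5)) = 8625*(415 + √((⅕)*(-41))) = 8625*(415 + √(-41/5)) = 8625*(415 + I*√205/5) = 3579375 + 1725*I*√205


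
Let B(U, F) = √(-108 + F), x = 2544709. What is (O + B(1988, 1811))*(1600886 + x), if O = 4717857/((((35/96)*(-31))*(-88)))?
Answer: 46939978535796/2387 + 4145595*√1703 ≈ 1.9836e+10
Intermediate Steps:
O = 56614284/11935 (O = 4717857/((((35*(1/96))*(-31))*(-88))) = 4717857/((((35/96)*(-31))*(-88))) = 4717857/((-1085/96*(-88))) = 4717857/(11935/12) = 4717857*(12/11935) = 56614284/11935 ≈ 4743.5)
(O + B(1988, 1811))*(1600886 + x) = (56614284/11935 + √(-108 + 1811))*(1600886 + 2544709) = (56614284/11935 + √1703)*4145595 = 46939978535796/2387 + 4145595*√1703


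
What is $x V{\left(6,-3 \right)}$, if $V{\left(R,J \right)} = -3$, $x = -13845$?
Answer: $41535$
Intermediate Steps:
$x V{\left(6,-3 \right)} = \left(-13845\right) \left(-3\right) = 41535$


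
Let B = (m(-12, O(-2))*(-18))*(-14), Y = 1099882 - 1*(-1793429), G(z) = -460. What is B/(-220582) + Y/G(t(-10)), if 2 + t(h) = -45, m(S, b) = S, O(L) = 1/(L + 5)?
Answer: -319105467981/50733860 ≈ -6289.8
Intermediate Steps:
O(L) = 1/(5 + L)
t(h) = -47 (t(h) = -2 - 45 = -47)
Y = 2893311 (Y = 1099882 + 1793429 = 2893311)
B = -3024 (B = -12*(-18)*(-14) = 216*(-14) = -3024)
B/(-220582) + Y/G(t(-10)) = -3024/(-220582) + 2893311/(-460) = -3024*(-1/220582) + 2893311*(-1/460) = 1512/110291 - 2893311/460 = -319105467981/50733860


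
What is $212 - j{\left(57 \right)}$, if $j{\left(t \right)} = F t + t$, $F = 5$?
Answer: $-130$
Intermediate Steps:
$j{\left(t \right)} = 6 t$ ($j{\left(t \right)} = 5 t + t = 6 t$)
$212 - j{\left(57 \right)} = 212 - 6 \cdot 57 = 212 - 342 = -130$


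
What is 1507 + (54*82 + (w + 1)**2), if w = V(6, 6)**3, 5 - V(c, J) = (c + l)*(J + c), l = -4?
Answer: 47038099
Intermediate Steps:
V(c, J) = 5 - (-4 + c)*(J + c) (V(c, J) = 5 - (c - 4)*(J + c) = 5 - (-4 + c)*(J + c))
w = -6859 (w = (5 - 1*6**2 + 4*6 + 4*6 - 1*6*6)**3 = (5 - 1*36 + 24 + 24 - 36)**3 = (5 - 36 + 24 + 24 - 36)**3 = (-19)**3 = -6859)
1507 + (54*82 + (w + 1)**2) = 1507 + (54*82 + (-6859 + 1)**2) = 1507 + (4428 + (-6858)**2) = 1507 + (4428 + 47032164) = 1507 + 47036592 = 47038099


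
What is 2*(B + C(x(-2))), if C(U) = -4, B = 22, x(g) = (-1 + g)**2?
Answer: 36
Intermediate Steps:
2*(B + C(x(-2))) = 2*(22 - 4) = 2*18 = 36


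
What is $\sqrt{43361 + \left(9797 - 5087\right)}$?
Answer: $\sqrt{48071} \approx 219.25$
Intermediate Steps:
$\sqrt{43361 + \left(9797 - 5087\right)} = \sqrt{43361 + 4710} = \sqrt{48071}$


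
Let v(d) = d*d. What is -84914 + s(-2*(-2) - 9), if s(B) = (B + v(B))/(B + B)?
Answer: -84916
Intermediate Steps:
v(d) = d**2
s(B) = (B + B**2)/(2*B) (s(B) = (B + B**2)/(B + B) = (B + B**2)/((2*B)) = (B + B**2)*(1/(2*B)) = (B + B**2)/(2*B))
-84914 + s(-2*(-2) - 9) = -84914 + (1/2 + (-2*(-2) - 9)/2) = -84914 + (1/2 + (4 - 9)/2) = -84914 + (1/2 + (1/2)*(-5)) = -84914 + (1/2 - 5/2) = -84914 - 2 = -84916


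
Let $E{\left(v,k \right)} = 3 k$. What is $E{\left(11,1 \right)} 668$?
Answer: $2004$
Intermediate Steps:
$E{\left(11,1 \right)} 668 = 3 \cdot 1 \cdot 668 = 3 \cdot 668 = 2004$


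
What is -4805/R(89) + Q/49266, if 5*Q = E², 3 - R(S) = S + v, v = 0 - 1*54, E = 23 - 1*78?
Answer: 118371245/788256 ≈ 150.17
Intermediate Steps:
E = -55 (E = 23 - 78 = -55)
v = -54 (v = 0 - 54 = -54)
R(S) = 57 - S (R(S) = 3 - (S - 54) = 3 - (-54 + S) = 3 + (54 - S) = 57 - S)
Q = 605 (Q = (⅕)*(-55)² = (⅕)*3025 = 605)
-4805/R(89) + Q/49266 = -4805/(57 - 1*89) + 605/49266 = -4805/(57 - 89) + 605*(1/49266) = -4805/(-32) + 605/49266 = -4805*(-1/32) + 605/49266 = 4805/32 + 605/49266 = 118371245/788256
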